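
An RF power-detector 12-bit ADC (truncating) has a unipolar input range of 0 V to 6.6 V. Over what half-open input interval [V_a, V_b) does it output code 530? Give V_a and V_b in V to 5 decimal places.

LSB = 6.6/2^12 = 1.611 mV.
V_a = V_low + 530·LSB = 0.854004 V; V_b = V_low + 531·LSB = 0.855615 V.

[0.85400 V, 0.85562 V)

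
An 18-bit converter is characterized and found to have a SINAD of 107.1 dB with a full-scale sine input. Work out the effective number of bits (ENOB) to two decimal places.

17.50 bits

ENOB = (SINAD − 1.76) / 6.02 = (107.1 − 1.76)/6.02 = 17.498.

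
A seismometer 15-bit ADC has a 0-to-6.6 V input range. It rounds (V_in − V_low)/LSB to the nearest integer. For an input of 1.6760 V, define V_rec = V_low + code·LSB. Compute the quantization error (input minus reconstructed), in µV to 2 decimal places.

Step size: 6.6 V ÷ 2^15 = 201.42 µV.
Scaled input = 8321.0861 LSBs, so code = 8321.
Code 8321 maps back to 0 + 8321×0.000201416 V = 1.6759827 V.
Error = 1.6760 − 1.6759827 = 1.7334e-05 V = 17.33 µV.

17.33 µV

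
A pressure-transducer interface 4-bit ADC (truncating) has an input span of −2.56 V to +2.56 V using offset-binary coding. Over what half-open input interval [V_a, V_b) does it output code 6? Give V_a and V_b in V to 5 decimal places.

[-0.64000 V, -0.32000 V)

LSB = 5.12/2^4 = 320.000 mV.
V_a = V_low + 6·LSB = -0.64 V; V_b = V_low + 7·LSB = -0.32 V.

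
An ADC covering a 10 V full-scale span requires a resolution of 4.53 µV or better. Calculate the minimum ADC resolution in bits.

Number of steps required ≥ 10 V / 4.53 µV = 2207505.52.
Need 2^N ≥ 2207505.52; 2^21 = 2097152, 2^22 = 4194304.
Minimum N = 22.

22 bits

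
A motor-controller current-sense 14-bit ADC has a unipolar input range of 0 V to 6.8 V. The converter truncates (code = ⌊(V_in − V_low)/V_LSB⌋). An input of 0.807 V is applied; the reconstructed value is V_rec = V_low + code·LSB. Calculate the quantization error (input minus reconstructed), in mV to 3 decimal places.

LSB = 6.8/2^14 = 415.04 µV.
Scaled input = 1944.3953 LSBs, so code = 1944.
V_rec = 0 + 1944·0.000415039 = 0.80683594 V.
V_in − V_rec = 0.000164063 V = 0.164 mV.

0.164 mV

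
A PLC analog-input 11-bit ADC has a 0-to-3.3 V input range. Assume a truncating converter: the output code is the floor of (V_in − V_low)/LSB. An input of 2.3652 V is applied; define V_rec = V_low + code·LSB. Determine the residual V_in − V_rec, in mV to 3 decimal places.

1.382 mV

One LSB is 3.3 V / 2048 = 1.611 mV.
(2.3652 − 0)/0.00161133 = 1467.8575; ⌊·⌋ gives code 1467.
Reconstructed: 2.3638184 V.
V_in − V_rec = 0.00138164 V = 1.382 mV.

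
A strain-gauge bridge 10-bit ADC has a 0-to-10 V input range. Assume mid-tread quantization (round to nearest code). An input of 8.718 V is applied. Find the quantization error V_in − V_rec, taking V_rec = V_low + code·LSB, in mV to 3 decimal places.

-2.703 mV

Step size: 10 V ÷ 2^10 = 9.766 mV.
Scaled input = 892.7232 LSBs, so code = 893.
Code 893 maps back to 0 + 893×0.00976562 V = 8.7207031 V.
V_in − V_rec = -0.00270312 V = -2.703 mV.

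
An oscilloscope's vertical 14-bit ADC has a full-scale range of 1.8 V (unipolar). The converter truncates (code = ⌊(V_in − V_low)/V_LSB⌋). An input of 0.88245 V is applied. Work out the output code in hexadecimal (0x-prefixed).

LSB = 1.8 V / 16384 = 109.86 µV.
(V_in − V_low)/LSB = (0.88245 − 0) / 0.000109863 = 8032.256.
Floor → code 8032.
In hexadecimal (0x-prefixed): 0x1F60.

code 0x1F60 (decimal 8032)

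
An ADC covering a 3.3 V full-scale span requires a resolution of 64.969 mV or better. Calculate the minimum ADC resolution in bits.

Number of steps required ≥ 3.3 V / 64.969 mV = 50.79.
Need 2^N ≥ 50.79; 2^5 = 32, 2^6 = 64.
Minimum N = 6.

6 bits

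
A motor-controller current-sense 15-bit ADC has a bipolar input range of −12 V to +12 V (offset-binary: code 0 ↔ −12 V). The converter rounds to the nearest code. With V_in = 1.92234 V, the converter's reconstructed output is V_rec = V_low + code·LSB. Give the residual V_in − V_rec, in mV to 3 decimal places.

One LSB is 24 V / 32768 = 0.732 mV.
(1.92234 − (−12))/0.000732422 = 19008.6349; round gives code 19009.
V_rec = (−12) + 19009·0.000732422 = 1.9226074 V.
Difference: -0.000267422 V → -0.267 mV.

-0.267 mV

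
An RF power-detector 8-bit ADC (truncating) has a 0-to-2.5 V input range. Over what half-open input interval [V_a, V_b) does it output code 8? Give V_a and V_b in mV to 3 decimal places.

LSB = 2.5/2^8 = 9.766 mV.
V_a = V_low + 8·LSB = 0.078125 V; V_b = V_low + 9·LSB = 0.0878906 V.

[78.125 mV, 87.891 mV)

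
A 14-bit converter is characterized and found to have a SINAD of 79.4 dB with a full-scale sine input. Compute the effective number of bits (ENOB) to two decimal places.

12.90 bits

ENOB = (SINAD − 1.76) / 6.02 = (79.4 − 1.76)/6.02 = 12.897.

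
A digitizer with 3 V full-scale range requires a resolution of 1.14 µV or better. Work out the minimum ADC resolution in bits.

22 bits

Number of steps required ≥ 3 V / 1.14 µV = 2631578.95.
Need 2^N ≥ 2631578.95; 2^21 = 2097152, 2^22 = 4194304.
Minimum N = 22.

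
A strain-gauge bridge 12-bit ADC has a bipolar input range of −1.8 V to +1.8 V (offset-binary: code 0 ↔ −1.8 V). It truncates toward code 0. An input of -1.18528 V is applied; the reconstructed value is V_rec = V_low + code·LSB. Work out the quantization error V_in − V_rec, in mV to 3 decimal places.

0.365 mV

One LSB is 3.6 V / 4096 = 0.879 mV.
(V_in − V_low)/LSB = (-1.18528 − (−1.8))/0.000878906 = 699.4148 → code 699 (floor).
V_rec = (−1.8) + 699·0.000878906 = -1.1856445 V.
Difference: 0.000364531 V → 0.365 mV.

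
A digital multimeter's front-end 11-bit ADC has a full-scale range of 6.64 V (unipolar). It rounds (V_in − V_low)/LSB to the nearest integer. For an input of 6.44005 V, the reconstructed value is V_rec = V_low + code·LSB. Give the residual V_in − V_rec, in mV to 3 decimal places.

One LSB is 6.64 V / 2048 = 3.242 mV.
Scaled input = 1986.3287 LSBs, so code = 1986.
V_rec = 0 + 1986·0.00324219 = 6.4389844 V.
V_in − V_rec = 0.00106562 V = 1.066 mV.

1.066 mV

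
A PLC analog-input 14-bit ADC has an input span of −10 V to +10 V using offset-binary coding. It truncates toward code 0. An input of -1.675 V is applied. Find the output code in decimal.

code 6819

Full-scale span = 20 V; LSB = 20/2^14 = 1.221 mV.
Input sits at 6819.840 steps above V_low.
Floor → code 6819.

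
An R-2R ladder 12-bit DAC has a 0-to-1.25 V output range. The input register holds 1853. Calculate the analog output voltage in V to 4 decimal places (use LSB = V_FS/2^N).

LSB = 1.25 V / 2^12 = 305.18 µV.
V_out = 0 + 1853 × 0.000305176 V = 0.565491 V.

0.5655 V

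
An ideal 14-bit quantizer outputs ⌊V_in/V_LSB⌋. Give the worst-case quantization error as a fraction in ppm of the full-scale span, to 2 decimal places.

Truncating → worst-case error = 1 LSB = V_FS/2^14, so 1e+06/16384 = 61.0352 ppm of full scale.

61.04 ppm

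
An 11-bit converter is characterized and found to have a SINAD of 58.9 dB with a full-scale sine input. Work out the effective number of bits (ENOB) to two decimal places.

ENOB = (SINAD − 1.76) / 6.02 = (58.9 − 1.76)/6.02 = 9.492.

9.49 bits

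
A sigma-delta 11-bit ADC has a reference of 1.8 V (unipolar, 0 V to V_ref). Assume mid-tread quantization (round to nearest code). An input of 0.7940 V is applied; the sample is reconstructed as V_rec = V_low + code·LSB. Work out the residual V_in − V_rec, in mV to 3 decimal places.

0.348 mV

LSB = 1.8/2^11 = 0.879 mV.
Scaled input = 903.3956 LSBs, so code = 903.
Code 903 maps back to 0 + 903×0.000878906 V = 0.79365234 V.
V_in − V_rec = 0.000347656 V = 0.348 mV.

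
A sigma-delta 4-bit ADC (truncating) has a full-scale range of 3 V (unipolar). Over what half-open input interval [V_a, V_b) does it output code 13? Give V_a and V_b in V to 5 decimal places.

LSB = 3/2^4 = 187.500 mV.
V_a = V_low + 13·LSB = 2.4375 V; V_b = V_low + 14·LSB = 2.625 V.

[2.43750 V, 2.62500 V)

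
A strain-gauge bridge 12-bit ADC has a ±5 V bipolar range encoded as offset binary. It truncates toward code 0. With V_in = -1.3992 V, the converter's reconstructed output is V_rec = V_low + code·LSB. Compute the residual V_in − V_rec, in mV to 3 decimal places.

LSB = 10/2^12 = 2.441 mV.
(V_in − V_low)/LSB = (-1.3992 − (−5))/0.00244141 = 1474.8877 → code 1474 (floor).
V_rec = (−5) + 1474·0.00244141 = -1.4013672 V.
Difference: 0.00216719 V → 2.167 mV.

2.167 mV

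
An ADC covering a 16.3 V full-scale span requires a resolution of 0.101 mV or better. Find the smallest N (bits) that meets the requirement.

18 bits

Number of steps required ≥ 16.3 V / 0.101 mV = 161386.14.
Need 2^N ≥ 161386.14; 2^17 = 131072, 2^18 = 262144.
Minimum N = 18.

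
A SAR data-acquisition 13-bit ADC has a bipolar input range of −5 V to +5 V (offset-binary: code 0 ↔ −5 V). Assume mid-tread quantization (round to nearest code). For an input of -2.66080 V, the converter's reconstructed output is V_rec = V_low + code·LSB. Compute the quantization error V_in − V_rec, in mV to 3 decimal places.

0.333 mV

One LSB is 10 V / 8192 = 1.221 mV.
(V_in − V_low)/LSB = (-2.66080 − (−5))/0.0012207 = 1916.2726 → code 1916 (round).
Reconstructed: -2.6611328 V.
Error = -2.66080 − (−2.6611328) = 0.000332812 V = 0.333 mV.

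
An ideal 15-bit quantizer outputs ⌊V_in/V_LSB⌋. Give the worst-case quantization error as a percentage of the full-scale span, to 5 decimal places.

0.00305 %

Truncating → worst-case error = 1 LSB = V_FS/2^15, so 100/32768 = 0.00305176 % of full scale.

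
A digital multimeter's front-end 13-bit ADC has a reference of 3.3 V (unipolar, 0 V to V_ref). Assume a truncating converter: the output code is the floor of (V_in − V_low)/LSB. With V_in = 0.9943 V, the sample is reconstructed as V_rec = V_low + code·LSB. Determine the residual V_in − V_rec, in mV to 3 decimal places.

0.111 mV

One LSB is 3.3 V / 8192 = 402.83 µV.
(0.9943 − 0)/0.000402832 = 2468.2744; ⌊·⌋ gives code 2468.
V_rec = 0 + 2468·0.000402832 = 0.99418945 V.
V_in − V_rec = 0.000110547 V = 0.111 mV.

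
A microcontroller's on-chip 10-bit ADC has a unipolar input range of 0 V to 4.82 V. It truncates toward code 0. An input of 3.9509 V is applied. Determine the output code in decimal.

Full-scale span = 4.82 V; LSB = 4.82/2^10 = 4.707 mV.
Input sits at 839.361 steps above V_low.
⌊·⌋(839.361) = 839.

code 839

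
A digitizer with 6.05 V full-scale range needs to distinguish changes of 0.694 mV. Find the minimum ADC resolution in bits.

14 bits

Number of steps required ≥ 6.05 V / 0.694 mV = 8717.58.
Need 2^N ≥ 8717.58; 2^13 = 8192, 2^14 = 16384.
Minimum N = 14.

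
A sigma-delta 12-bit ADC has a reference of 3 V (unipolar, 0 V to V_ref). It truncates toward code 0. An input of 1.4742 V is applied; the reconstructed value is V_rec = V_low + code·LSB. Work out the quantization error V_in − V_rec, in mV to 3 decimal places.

One LSB is 3 V / 4096 = 0.732 mV.
(V_in − V_low)/LSB = (1.4742 − 0)/0.000732422 = 2012.7744 → code 2012 (floor).
Code 2012 maps back to 0 + 2012×0.000732422 V = 1.4736328 V.
Error = 1.4742 − 1.4736328 = 0.000567187 V = 0.567 mV.

0.567 mV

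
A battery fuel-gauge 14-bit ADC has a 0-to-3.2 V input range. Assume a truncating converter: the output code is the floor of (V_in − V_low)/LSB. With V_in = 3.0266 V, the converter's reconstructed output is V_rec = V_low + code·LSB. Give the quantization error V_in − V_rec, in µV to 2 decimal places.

One LSB is 3.2 V / 16384 = 195.31 µV.
(V_in − V_low)/LSB = (3.0266 − 0)/0.000195313 = 15496.1920 → code 15496 (floor).
Code 15496 maps back to 0 + 15496×0.000195313 V = 3.0265625 V.
Error = 3.0266 − 3.0265625 = 3.75e-05 V = 37.50 µV.

37.50 µV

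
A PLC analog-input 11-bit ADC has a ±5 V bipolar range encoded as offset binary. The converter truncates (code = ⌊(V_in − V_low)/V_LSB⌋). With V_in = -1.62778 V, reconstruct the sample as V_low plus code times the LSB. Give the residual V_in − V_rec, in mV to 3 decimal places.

3.079 mV

One LSB is 10 V / 2048 = 4.883 mV.
Scaled input = 690.6307 LSBs, so code = 690.
V_rec = (−5) + 690·0.00488281 = -1.6308594 V.
V_in − V_rec = 0.00307938 V = 3.079 mV.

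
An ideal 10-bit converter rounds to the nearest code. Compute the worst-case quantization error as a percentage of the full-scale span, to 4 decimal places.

0.0488 %

Rounding → worst-case error = ½ LSB = V_FS/2^11, so 100/2048 = 0.0488281 % of full scale.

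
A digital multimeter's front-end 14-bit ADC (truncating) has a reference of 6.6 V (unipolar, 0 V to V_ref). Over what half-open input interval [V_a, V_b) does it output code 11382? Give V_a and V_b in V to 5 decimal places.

LSB = 6.6/2^14 = 402.83 µV.
V_a = V_low + 11382·LSB = 4.58503 V; V_b = V_low + 11383·LSB = 4.58544 V.

[4.58503 V, 4.58544 V)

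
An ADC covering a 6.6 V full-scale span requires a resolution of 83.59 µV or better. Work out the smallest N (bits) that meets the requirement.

17 bits

Number of steps required ≥ 6.6 V / 83.59 µV = 78956.81.
Need 2^N ≥ 78956.81; 2^16 = 65536, 2^17 = 131072.
Minimum N = 17.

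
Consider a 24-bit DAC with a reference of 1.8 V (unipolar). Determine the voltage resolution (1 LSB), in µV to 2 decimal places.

Full-scale span = 1.8 V.
LSB = 1.8 / 2^24 = 1.8 / 16777216 = 1.07288e-07 V = 0.11 µV.

0.11 µV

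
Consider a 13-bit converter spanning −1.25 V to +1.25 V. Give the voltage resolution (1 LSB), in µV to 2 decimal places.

Full-scale span = 2.5 V.
LSB = 2.5 / 2^13 = 2.5 / 8192 = 0.000305176 V = 305.18 µV.

305.18 µV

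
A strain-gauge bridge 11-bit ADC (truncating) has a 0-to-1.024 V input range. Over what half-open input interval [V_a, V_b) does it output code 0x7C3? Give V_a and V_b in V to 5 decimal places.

LSB = 1.024/2^11 = 0.500 mV.
Code 0x7C3 = 1987 decimal.
V_a = V_low + 1987·LSB = 0.9935 V; V_b = V_low + 1988·LSB = 0.994 V.

[0.99350 V, 0.99400 V)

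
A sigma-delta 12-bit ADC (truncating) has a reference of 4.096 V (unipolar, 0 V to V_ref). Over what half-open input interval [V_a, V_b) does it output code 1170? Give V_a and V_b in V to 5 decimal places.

[1.17000 V, 1.17100 V)

LSB = 4.096/2^12 = 1.000 mV.
V_a = V_low + 1170·LSB = 1.17 V; V_b = V_low + 1171·LSB = 1.171 V.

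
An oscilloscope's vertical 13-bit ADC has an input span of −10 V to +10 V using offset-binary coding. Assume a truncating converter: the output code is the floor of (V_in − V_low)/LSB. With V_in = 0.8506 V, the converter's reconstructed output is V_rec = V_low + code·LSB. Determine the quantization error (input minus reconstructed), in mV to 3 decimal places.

0.991 mV

One LSB is 20 V / 8192 = 2.441 mV.
(V_in − V_low)/LSB = (0.8506 − (−10))/0.00244141 = 4444.4058 → code 4444 (floor).
Code 4444 maps back to (−10) + 4444×0.00244141 V = 0.84960938 V.
V_in − V_rec = 0.000990625 V = 0.991 mV.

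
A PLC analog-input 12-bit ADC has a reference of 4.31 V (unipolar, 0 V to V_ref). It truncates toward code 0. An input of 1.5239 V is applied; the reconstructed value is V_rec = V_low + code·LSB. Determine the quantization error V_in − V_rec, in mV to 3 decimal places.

One LSB is 4.31 V / 4096 = 1.052 mV.
Scaled input = 1448.2354 LSBs, so code = 1448.
Reconstructed: 1.5236523 V.
V_in − V_rec = 0.000247656 V = 0.248 mV.

0.248 mV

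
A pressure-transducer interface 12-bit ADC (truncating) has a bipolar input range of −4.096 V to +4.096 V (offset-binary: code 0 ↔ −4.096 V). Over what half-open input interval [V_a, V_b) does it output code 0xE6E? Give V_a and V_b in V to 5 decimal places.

LSB = 8.192/2^12 = 2.000 mV.
Code 0xE6E = 3694 decimal.
V_a = V_low + 3694·LSB = 3.292 V; V_b = V_low + 3695·LSB = 3.294 V.

[3.29200 V, 3.29400 V)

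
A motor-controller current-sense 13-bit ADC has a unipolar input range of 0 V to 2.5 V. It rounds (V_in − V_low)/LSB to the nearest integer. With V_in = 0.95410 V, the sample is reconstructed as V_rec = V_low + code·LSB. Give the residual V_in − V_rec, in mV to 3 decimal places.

LSB = 2.5/2^13 = 305.18 µV.
(0.95410 − 0)/0.000305176 = 3126.3949; round gives code 3126.
Code 3126 maps back to 0 + 3126×0.000305176 V = 0.95397949 V.
Difference: 0.000120508 V → 0.121 mV.

0.121 mV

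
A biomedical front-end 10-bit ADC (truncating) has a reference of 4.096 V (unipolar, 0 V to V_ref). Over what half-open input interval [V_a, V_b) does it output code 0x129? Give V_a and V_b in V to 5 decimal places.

LSB = 4.096/2^10 = 4.000 mV.
Code 0x129 = 297 decimal.
V_a = V_low + 297·LSB = 1.188 V; V_b = V_low + 298·LSB = 1.192 V.

[1.18800 V, 1.19200 V)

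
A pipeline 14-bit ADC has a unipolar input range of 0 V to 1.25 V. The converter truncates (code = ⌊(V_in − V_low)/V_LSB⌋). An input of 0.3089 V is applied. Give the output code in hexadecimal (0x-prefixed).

With 16384 levels over 1.25 V, one step is 76.29 µV.
Input sits at 4048.814 steps above V_low.
So the output code is 4048.
In hexadecimal (0x-prefixed): 0xFD0.

code 0xFD0 (decimal 4048)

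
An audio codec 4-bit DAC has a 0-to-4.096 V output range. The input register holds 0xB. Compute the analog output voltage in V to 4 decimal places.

2.8160 V

LSB = 4.096 V / 2^4 = 256.000 mV.
Code 0xB = 11 decimal.
V_out = 0 + 11 × 0.256 V = 2.816 V.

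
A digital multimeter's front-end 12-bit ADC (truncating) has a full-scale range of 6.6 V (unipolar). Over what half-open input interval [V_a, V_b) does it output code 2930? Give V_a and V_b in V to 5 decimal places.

LSB = 6.6/2^12 = 1.611 mV.
V_a = V_low + 2930·LSB = 4.72119 V; V_b = V_low + 2931·LSB = 4.7228 V.

[4.72119 V, 4.72280 V)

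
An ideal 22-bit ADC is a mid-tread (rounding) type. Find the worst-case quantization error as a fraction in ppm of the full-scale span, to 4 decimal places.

0.1192 ppm

Rounding → worst-case error = ½ LSB = V_FS/2^23, so 1e+06/8388608 = 0.119209 ppm of full scale.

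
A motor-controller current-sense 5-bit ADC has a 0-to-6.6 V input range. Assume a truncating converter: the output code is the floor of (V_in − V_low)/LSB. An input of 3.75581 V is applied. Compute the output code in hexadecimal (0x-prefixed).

code 0x12 (decimal 18)

With 32 levels over 6.6 V, one step is 206.250 mV.
(3.75581 − 0) / 0.20625 = 18.210 LSBs.
So the output code is 18.
In hexadecimal (0x-prefixed): 0x12.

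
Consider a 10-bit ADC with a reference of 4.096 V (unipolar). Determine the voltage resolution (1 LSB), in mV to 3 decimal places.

Full-scale span = 4.096 V.
LSB = 4.096 / 2^10 = 4.096 / 1024 = 0.004 V = 4.000 mV.

4.000 mV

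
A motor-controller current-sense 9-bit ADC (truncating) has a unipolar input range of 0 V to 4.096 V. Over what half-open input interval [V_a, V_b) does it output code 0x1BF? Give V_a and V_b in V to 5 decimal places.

LSB = 4.096/2^9 = 8.000 mV.
Code 0x1BF = 447 decimal.
V_a = V_low + 447·LSB = 3.576 V; V_b = V_low + 448·LSB = 3.584 V.

[3.57600 V, 3.58400 V)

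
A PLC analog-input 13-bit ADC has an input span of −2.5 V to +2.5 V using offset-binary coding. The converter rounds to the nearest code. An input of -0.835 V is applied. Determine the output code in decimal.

code 2728

Full-scale span = 5 V; LSB = 5/2^13 = 0.610 mV.
(V_in − V_low)/LSB = (-0.835 − (−2.5)) / 0.000610352 = 2727.936.
Round → code 2728.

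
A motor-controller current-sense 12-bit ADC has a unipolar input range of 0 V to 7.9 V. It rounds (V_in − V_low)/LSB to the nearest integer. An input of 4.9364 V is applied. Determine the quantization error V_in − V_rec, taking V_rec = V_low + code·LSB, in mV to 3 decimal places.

0.829 mV

Step size: 7.9 V ÷ 2^12 = 1.929 mV.
(4.9364 − 0)/0.00192871 = 2559.4297; round gives code 2559.
V_rec = 0 + 2559·0.00192871 = 4.9355713 V.
V_in − V_rec = 0.000828711 V = 0.829 mV.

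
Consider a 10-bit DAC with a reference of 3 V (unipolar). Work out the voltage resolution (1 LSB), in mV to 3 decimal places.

2.930 mV

Full-scale span = 3 V.
LSB = 3 / 2^10 = 3 / 1024 = 0.00292969 V = 2.930 mV.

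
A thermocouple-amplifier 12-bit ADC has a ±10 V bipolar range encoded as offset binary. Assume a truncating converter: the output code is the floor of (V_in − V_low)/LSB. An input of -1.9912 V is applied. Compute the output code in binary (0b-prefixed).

code 0b11001101000 (decimal 1640)

With 4096 levels over 20 V, one step is 4.883 mV.
(-1.9912 − (−10)) / 0.00488281 = 1640.202 LSBs.
Floor → code 1640.
In binary (0b-prefixed): 0b11001101000.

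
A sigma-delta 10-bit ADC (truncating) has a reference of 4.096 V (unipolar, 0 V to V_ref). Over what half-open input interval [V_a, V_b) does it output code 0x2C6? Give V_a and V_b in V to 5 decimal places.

LSB = 4.096/2^10 = 4.000 mV.
Code 0x2C6 = 710 decimal.
V_a = V_low + 710·LSB = 2.84 V; V_b = V_low + 711·LSB = 2.844 V.

[2.84000 V, 2.84400 V)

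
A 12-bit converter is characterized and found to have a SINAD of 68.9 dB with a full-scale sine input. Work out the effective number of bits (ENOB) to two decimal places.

ENOB = (SINAD − 1.76) / 6.02 = (68.9 − 1.76)/6.02 = 11.153.

11.15 bits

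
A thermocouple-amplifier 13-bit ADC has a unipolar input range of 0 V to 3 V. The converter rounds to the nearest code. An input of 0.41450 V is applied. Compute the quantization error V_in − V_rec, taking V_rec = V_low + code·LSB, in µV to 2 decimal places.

-50.78 µV

One LSB is 3 V / 8192 = 366.21 µV.
(V_in − V_low)/LSB = (0.41450 − 0)/0.000366211 = 1131.8613 → code 1132 (round).
Reconstructed: 0.41455078 V.
V_in − V_rec = -5.07812e-05 V = -50.78 µV.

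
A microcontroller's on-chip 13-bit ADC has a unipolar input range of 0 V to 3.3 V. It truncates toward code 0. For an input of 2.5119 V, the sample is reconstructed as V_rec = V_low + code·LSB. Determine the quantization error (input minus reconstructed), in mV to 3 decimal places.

One LSB is 3.3 V / 8192 = 402.83 µV.
(2.5119 − 0)/0.000402832 = 6235.6015; ⌊·⌋ gives code 6235.
Code 6235 maps back to 0 + 6235×0.000402832 V = 2.5116577 V.
Error = 2.5119 − 2.5116577 = 0.000242285 V = 0.242 mV.

0.242 mV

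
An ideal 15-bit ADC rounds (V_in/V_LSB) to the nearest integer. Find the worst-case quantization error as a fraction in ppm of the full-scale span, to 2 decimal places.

Rounding → worst-case error = ½ LSB = V_FS/2^16, so 1e+06/65536 = 15.2588 ppm of full scale.

15.26 ppm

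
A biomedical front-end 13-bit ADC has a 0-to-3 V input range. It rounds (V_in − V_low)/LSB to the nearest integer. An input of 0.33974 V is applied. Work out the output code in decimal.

code 928

LSB = 3 V / 8192 = 366.21 µV.
(0.33974 − 0) / 0.000366211 = 927.717 LSBs.
round(927.717) = 928.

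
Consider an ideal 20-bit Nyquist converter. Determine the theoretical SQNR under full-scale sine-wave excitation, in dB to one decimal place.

122.2 dB

SNR ≈ 6.02·N + 1.76 dB = 6.02·20 + 1.76 = 122.16 dB.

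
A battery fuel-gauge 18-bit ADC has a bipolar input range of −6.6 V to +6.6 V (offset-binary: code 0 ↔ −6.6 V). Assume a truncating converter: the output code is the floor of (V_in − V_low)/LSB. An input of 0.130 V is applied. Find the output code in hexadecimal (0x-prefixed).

LSB = 13.2 V / 262144 = 50.35 µV.
(0.130 − (−6.6)) / 5.0354e-05 = 133653.721 LSBs.
So the output code is 133653.
In hexadecimal (0x-prefixed): 0x20A15.

code 0x20A15 (decimal 133653)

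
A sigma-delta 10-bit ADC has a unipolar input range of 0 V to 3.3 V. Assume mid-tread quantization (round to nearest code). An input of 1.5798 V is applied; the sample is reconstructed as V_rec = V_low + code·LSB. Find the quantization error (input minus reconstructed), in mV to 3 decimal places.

LSB = 3.3/2^10 = 3.223 mV.
(1.5798 − 0)/0.00322266 = 490.2167; round gives code 490.
Code 490 maps back to 0 + 490×0.00322266 V = 1.5791016 V.
V_in − V_rec = 0.000698437 V = 0.698 mV.

0.698 mV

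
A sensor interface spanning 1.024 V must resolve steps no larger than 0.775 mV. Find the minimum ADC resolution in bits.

Number of steps required ≥ 1.024 V / 0.775 mV = 1321.29.
Need 2^N ≥ 1321.29; 2^10 = 1024, 2^11 = 2048.
Minimum N = 11.

11 bits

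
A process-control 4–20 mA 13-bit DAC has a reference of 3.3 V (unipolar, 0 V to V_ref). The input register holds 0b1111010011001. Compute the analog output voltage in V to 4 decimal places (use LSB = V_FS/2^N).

3.1554 V

LSB = 3.3 V / 2^13 = 402.83 µV.
Code 0b1111010011001 = 7833 decimal.
V_out = 0 + 7833 × 0.000402832 V = 3.15538 V.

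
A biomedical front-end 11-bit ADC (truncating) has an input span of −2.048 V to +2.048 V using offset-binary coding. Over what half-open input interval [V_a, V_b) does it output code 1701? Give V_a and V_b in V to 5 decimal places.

LSB = 4.096/2^11 = 2.000 mV.
V_a = V_low + 1701·LSB = 1.354 V; V_b = V_low + 1702·LSB = 1.356 V.

[1.35400 V, 1.35600 V)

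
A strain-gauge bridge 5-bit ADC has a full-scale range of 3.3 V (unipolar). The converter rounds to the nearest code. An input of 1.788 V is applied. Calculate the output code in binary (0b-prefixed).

LSB = 3.3 V / 32 = 103.125 mV.
(V_in − V_low)/LSB = (1.788 − 0) / 0.103125 = 17.338.
Round → code 17.
In binary (0b-prefixed): 0b10001.

code 0b10001 (decimal 17)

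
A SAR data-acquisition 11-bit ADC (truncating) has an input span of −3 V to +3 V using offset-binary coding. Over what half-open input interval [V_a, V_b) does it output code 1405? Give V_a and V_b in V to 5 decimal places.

LSB = 6/2^11 = 2.930 mV.
V_a = V_low + 1405·LSB = 1.11621 V; V_b = V_low + 1406·LSB = 1.11914 V.

[1.11621 V, 1.11914 V)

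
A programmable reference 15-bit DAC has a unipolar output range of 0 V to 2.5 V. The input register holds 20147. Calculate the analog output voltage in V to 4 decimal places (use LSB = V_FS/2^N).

LSB = 2.5 V / 2^15 = 76.29 µV.
V_out = 0 + 20147 × 7.62939e-05 V = 1.53709 V.

1.5371 V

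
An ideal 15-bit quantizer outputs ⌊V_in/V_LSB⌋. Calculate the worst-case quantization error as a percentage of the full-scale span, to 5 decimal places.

0.00305 %

Truncating → worst-case error = 1 LSB = V_FS/2^15, so 100/32768 = 0.00305176 % of full scale.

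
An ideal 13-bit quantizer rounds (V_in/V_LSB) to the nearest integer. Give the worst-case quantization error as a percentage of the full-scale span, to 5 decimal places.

Rounding → worst-case error = ½ LSB = V_FS/2^14, so 100/16384 = 0.00610352 % of full scale.

0.00610 %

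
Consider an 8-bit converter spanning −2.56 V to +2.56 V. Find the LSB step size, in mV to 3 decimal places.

20.000 mV

Full-scale span = 5.12 V.
LSB = 5.12 / 2^8 = 5.12 / 256 = 0.02 V = 20.000 mV.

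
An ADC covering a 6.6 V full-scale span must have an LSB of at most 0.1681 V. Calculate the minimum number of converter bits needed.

6 bits

Number of steps required ≥ 6.6 V / 0.1681 V = 39.26.
Need 2^N ≥ 39.26; 2^5 = 32, 2^6 = 64.
Minimum N = 6.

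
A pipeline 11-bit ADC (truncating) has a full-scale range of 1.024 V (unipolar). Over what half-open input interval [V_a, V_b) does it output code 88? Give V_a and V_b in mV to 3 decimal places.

[44.000 mV, 44.500 mV)

LSB = 1.024/2^11 = 0.500 mV.
V_a = V_low + 88·LSB = 0.044 V; V_b = V_low + 89·LSB = 0.0445 V.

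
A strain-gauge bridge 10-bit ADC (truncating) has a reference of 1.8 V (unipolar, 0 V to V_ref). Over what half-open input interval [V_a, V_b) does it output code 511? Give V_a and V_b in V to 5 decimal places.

LSB = 1.8/2^10 = 1.758 mV.
V_a = V_low + 511·LSB = 0.898242 V; V_b = V_low + 512·LSB = 0.9 V.

[0.89824 V, 0.90000 V)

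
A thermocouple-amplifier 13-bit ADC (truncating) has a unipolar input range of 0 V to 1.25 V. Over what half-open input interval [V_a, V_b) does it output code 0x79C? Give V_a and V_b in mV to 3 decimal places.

LSB = 1.25/2^13 = 152.59 µV.
Code 0x79C = 1948 decimal.
V_a = V_low + 1948·LSB = 0.297241 V; V_b = V_low + 1949·LSB = 0.297394 V.

[297.241 mV, 297.394 mV)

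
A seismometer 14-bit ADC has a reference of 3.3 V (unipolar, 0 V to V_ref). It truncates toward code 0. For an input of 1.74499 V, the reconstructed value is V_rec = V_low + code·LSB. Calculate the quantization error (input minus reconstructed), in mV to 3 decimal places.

0.123 mV

LSB = 3.3/2^14 = 201.42 µV.
Scaled input = 8663.6110 LSBs, so code = 8663.
Code 8663 maps back to 0 + 8663×0.000201416 V = 1.7448669 V.
Error = 1.74499 − 1.7448669 = 0.000123057 V = 0.123 mV.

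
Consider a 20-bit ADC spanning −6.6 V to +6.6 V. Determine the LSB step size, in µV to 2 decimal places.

12.59 µV

Full-scale span = 13.2 V.
LSB = 13.2 / 2^20 = 13.2 / 1048576 = 1.25885e-05 V = 12.59 µV.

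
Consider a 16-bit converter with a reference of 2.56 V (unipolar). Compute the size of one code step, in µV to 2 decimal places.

Full-scale span = 2.56 V.
LSB = 2.56 / 2^16 = 2.56 / 65536 = 3.90625e-05 V = 39.06 µV.

39.06 µV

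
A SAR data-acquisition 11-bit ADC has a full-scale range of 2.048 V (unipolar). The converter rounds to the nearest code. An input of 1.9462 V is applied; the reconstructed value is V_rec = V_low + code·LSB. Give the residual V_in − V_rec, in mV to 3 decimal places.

One LSB is 2.048 V / 2048 = 1.000 mV.
Scaled input = 1946.2000 LSBs, so code = 1946.
Reconstructed: 1.946 V.
Difference: 0.0002 V → 0.200 mV.

0.200 mV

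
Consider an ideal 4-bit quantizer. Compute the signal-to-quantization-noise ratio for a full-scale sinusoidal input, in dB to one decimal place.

SNR ≈ 6.02·N + 1.76 dB = 6.02·4 + 1.76 = 25.84 dB.

25.8 dB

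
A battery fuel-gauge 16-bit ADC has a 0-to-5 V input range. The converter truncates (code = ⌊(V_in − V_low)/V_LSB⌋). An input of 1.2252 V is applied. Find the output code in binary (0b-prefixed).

Full-scale span = 5 V; LSB = 5/2^16 = 76.29 µV.
(V_in − V_low)/LSB = (1.2252 − 0) / 7.62939e-05 = 16058.941.
Floor → code 16058.
In binary (0b-prefixed): 0b11111010111010.

code 0b11111010111010 (decimal 16058)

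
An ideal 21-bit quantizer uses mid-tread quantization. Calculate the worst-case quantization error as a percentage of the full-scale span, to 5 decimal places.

0.00002 %

Rounding → worst-case error = ½ LSB = V_FS/2^22, so 100/4194304 = 2.38419e-05 % of full scale.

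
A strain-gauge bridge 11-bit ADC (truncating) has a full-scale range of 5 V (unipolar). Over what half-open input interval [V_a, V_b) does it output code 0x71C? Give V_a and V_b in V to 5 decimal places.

[4.44336 V, 4.44580 V)

LSB = 5/2^11 = 2.441 mV.
Code 0x71C = 1820 decimal.
V_a = V_low + 1820·LSB = 4.44336 V; V_b = V_low + 1821·LSB = 4.4458 V.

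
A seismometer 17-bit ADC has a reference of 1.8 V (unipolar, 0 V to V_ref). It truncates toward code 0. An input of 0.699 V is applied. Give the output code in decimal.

LSB = 1.8 V / 131072 = 13.73 µV.
Input sits at 50899.627 steps above V_low.
Floor → code 50899.

code 50899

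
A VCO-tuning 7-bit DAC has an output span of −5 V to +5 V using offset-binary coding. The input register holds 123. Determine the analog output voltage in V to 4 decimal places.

4.6094 V

LSB = 10 V / 2^7 = 78.125 mV.
V_out = (−5) + 123 × 0.078125 V = 4.60938 V.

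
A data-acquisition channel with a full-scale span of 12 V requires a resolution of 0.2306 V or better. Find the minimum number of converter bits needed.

Number of steps required ≥ 12 V / 0.2306 V = 52.04.
Need 2^N ≥ 52.04; 2^5 = 32, 2^6 = 64.
Minimum N = 6.

6 bits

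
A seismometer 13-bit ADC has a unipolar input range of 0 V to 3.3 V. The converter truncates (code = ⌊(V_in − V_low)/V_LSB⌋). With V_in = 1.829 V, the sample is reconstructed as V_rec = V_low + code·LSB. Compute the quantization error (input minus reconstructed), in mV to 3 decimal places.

LSB = 3.3/2^13 = 402.83 µV.
Scaled input = 4540.3539 LSBs, so code = 4540.
Code 4540 maps back to 0 + 4540×0.000402832 V = 1.8288574 V.
V_in − V_rec = 0.000142578 V = 0.143 mV.

0.143 mV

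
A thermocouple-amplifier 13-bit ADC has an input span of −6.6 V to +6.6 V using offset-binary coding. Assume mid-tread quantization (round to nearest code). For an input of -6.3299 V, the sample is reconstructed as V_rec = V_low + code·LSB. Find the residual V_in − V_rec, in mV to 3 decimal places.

LSB = 13.2/2^13 = 1.611 mV.
Scaled input = 167.6257 LSBs, so code = 168.
Code 168 maps back to (−6.6) + 168×0.00161133 V = -6.3292969 V.
V_in − V_rec = -0.000603125 V = -0.603 mV.

-0.603 mV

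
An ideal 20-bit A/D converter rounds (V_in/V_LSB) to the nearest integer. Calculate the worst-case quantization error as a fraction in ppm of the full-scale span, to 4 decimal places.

0.4768 ppm

Rounding → worst-case error = ½ LSB = V_FS/2^21, so 1e+06/2097152 = 0.476837 ppm of full scale.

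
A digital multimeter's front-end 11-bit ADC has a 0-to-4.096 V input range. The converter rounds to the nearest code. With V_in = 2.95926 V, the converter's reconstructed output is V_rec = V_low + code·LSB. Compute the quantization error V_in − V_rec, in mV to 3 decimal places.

LSB = 4.096/2^11 = 2.000 mV.
Scaled input = 1479.6300 LSBs, so code = 1480.
Code 1480 maps back to 0 + 1480×0.002 V = 2.96 V.
Error = 2.95926 − 2.96 = -0.00074 V = -0.740 mV.

-0.740 mV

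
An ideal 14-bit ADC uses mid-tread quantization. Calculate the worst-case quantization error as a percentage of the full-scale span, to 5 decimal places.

0.00305 %

Rounding → worst-case error = ½ LSB = V_FS/2^15, so 100/32768 = 0.00305176 % of full scale.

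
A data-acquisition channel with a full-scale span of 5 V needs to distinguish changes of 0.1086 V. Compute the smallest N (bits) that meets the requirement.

Number of steps required ≥ 5 V / 0.1086 V = 46.04.
Need 2^N ≥ 46.04; 2^5 = 32, 2^6 = 64.
Minimum N = 6.

6 bits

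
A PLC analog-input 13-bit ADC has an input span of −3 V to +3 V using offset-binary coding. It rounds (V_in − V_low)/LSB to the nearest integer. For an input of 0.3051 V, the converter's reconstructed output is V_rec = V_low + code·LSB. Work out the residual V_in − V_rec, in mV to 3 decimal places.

-0.320 mV

LSB = 6/2^13 = 0.732 mV.
Scaled input = 4512.5632 LSBs, so code = 4513.
V_rec = (−3) + 4513·0.000732422 = 0.30541992 V.
V_in − V_rec = -0.000319922 V = -0.320 mV.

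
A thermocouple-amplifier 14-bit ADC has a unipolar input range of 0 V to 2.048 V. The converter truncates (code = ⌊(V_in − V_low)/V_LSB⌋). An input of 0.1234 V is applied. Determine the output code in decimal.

LSB = 2.048 V / 16384 = 125.00 µV.
(0.1234 − 0) / 0.000125 = 987.200 LSBs.
Floor → code 987.

code 987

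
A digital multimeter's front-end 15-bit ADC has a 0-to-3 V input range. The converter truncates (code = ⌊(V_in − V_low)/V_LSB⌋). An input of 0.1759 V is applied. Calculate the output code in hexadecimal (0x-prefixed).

Full-scale span = 3 V; LSB = 3/2^15 = 91.55 µV.
Input sits at 1921.297 steps above V_low.
So the output code is 1921.
In hexadecimal (0x-prefixed): 0x781.

code 0x781 (decimal 1921)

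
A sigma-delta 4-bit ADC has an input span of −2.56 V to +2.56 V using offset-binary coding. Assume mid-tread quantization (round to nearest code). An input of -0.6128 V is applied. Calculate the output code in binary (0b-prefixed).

code 0b110 (decimal 6)

With 16 levels over 5.12 V, one step is 320.000 mV.
(-0.6128 − (−2.56)) / 0.32 = 6.085 LSBs.
round(6.085) = 6.
In binary (0b-prefixed): 0b110.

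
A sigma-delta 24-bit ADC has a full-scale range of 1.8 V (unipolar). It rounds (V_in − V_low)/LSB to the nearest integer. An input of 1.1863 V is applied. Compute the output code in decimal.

With 16777216 levels over 1.8 V, one step is 0.11 µV.
Input sits at 11057117.412 steps above V_low.
Round → code 11057117.

code 11057117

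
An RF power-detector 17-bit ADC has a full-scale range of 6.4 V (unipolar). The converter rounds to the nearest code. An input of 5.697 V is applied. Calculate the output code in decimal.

code 116675

With 131072 levels over 6.4 V, one step is 48.83 µV.
(5.697 − 0) / 4.88281e-05 = 116674.560 LSBs.
round(116674.560) = 116675.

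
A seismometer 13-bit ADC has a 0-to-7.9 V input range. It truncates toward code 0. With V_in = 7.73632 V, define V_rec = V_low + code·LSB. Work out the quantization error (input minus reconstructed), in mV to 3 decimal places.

0.260 mV

Step size: 7.9 V ÷ 2^13 = 0.964 mV.
(V_in − V_low)/LSB = (7.73632 − 0)/0.000964355 = 8022.2701 → code 8022 (floor).
Code 8022 maps back to 0 + 8022×0.000964355 V = 7.7360596 V.
Difference: 0.00026043 V → 0.260 mV.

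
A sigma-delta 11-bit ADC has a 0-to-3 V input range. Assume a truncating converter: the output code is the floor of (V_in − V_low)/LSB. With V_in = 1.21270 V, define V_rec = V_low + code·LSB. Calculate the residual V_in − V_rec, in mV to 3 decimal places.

1.274 mV

One LSB is 3 V / 2048 = 1.465 mV.
(1.21270 − 0)/0.00146484 = 827.8699; ⌊·⌋ gives code 827.
V_rec = 0 + 827·0.00146484 = 1.2114258 V.
Difference: 0.00127422 V → 1.274 mV.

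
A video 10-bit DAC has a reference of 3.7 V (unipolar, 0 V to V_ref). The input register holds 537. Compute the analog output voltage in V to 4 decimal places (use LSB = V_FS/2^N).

1.9403 V

LSB = 3.7 V / 2^10 = 3.613 mV.
V_out = 0 + 537 × 0.00361328 V = 1.94033 V.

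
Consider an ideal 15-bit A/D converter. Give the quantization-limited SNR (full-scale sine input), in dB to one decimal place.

92.1 dB

SNR ≈ 6.02·N + 1.76 dB = 6.02·15 + 1.76 = 92.06 dB.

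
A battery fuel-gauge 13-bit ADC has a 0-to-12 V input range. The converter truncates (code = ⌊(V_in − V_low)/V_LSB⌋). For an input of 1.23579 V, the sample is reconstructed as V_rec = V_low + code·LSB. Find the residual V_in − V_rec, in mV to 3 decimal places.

0.927 mV

Step size: 12 V ÷ 2^13 = 1.465 mV.
(V_in − V_low)/LSB = (1.23579 − 0)/0.00146484 = 843.6326 → code 843 (floor).
V_rec = 0 + 843·0.00146484 = 1.2348633 V.
V_in − V_rec = 0.000926719 V = 0.927 mV.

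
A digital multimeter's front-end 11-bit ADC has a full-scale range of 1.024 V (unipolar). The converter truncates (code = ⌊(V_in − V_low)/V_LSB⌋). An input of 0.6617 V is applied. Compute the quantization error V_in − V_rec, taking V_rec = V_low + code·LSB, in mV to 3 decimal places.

0.200 mV

Step size: 1.024 V ÷ 2^11 = 0.500 mV.
(V_in − V_low)/LSB = (0.6617 − 0)/0.0005 = 1323.4000 → code 1323 (floor).
Reconstructed: 0.6615 V.
Error = 0.6617 − 0.6615 = 0.0002 V = 0.200 mV.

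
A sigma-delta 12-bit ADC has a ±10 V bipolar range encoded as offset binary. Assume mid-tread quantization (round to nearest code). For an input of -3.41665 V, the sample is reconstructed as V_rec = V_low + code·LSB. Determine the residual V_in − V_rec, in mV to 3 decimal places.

One LSB is 20 V / 4096 = 4.883 mV.
Scaled input = 1348.2701 LSBs, so code = 1348.
V_rec = (−10) + 1348·0.00488281 = -3.4179688 V.
Error = -3.41665 − (−3.4179688) = 0.00131875 V = 1.319 mV.

1.319 mV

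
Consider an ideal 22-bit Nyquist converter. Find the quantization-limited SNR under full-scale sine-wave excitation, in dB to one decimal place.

SNR ≈ 6.02·N + 1.76 dB = 6.02·22 + 1.76 = 134.20 dB.

134.2 dB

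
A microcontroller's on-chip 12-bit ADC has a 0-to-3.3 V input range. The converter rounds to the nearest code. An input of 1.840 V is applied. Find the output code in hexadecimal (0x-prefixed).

With 4096 levels over 3.3 V, one step is 0.806 mV.
(V_in − V_low)/LSB = (1.840 − 0) / 0.000805664 = 2283.830.
Round → code 2284.
In hexadecimal (0x-prefixed): 0x8EC.

code 0x8EC (decimal 2284)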